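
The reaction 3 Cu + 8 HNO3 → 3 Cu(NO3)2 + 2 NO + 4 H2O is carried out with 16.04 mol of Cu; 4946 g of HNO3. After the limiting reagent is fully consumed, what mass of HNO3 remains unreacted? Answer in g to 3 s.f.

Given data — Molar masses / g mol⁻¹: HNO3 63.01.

n(Cu) = 16.04 mol
n(HNO3) = 4946 / 63.01 = 78.50 mol
n/ν → Cu: 5.347, HNO3: 9.813; Cu is limiting.
HNO3 consumed = (8/3) × 16.04 = 42.77 mol
HNO3 remaining = 78.50 − 42.77 = 35.73 mol
mass = 35.73 × 63.01 = 2251 g

2250 g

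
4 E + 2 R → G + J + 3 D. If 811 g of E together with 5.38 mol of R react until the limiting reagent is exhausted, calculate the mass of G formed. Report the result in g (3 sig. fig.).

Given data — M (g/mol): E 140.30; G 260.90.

377 g

n(E) = 811.0 / 140.30 = 5.780 mol
n(R) = 5.380 mol
n/ν for E = 5.780/4 = 1.445
n/ν for R = 5.380/2 = 2.690
Smallest n/ν is E → limiting reagent.
n(G) = (1/4) × 5.780 = 1.445 mol
mass = 1.445 × 260.90 = 377.0 g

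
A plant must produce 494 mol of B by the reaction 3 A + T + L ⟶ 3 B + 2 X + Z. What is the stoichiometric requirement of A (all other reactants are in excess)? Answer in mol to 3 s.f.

n(B) = 494.0 mol
n(A) = (3/3) × 494.0 = 494.0 mol

494 mol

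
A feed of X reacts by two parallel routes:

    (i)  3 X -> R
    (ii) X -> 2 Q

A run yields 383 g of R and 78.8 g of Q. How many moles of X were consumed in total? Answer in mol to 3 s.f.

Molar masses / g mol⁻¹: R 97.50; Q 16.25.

14.2 mol

n(R) = 383 / 97.50 = 3.928 mol
n(Q) = 78.8 / 16.25 = 4.849 mol
n(X) via (i) = (3/1)×3.928 = 11.78 mol
n(X) via (ii) = (1/2)×4.849 = 2.425 mol
total n(X) = 11.78 + 2.425 = 14.21 mol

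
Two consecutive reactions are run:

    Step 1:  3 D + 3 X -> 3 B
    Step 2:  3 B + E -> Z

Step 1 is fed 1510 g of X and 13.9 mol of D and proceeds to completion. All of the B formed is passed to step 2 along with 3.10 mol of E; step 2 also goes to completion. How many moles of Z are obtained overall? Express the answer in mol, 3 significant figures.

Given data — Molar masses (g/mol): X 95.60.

Step 1:
n(X) = 1510 / 95.60 = 15.79 mol
n(D) = 13.90 mol
n/ν for X = 15.79/3 = 5.263
n/ν for D = 13.90/3 = 4.633
Smallest n/ν is D → limiting reagent.
n(B) produced = (3/3) × 13.90 = 13.90 mol
Step 2:
n(B) available = 13.90 mol
n(E) = 3.100 mol
n/ν for B = 13.90/3 = 4.633
n/ν for E = 3.100/1 = 3.100
Smallest n/ν is E → limiting reagent.
n(Z) = (1/1) × 3.100 = 3.100 mol

3.10 mol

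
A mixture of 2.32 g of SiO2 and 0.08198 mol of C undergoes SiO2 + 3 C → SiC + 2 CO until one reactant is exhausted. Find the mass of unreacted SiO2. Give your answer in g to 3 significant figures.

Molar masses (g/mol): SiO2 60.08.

n(SiO2) = 2.320 / 60.08 = 0.03862 mol
n(C) = 0.08198 mol
n/ν for SiO2 = 0.03862/1 = 0.03862
n/ν for C = 0.08198/3 = 0.02733
Smallest n/ν is C → limiting reagent.
SiO2 consumed = (1/3) × 0.08198 = 0.02733 mol
SiO2 remaining = 0.03862 − 0.02733 = 0.01129 mol
mass = 0.01129 × 60.08 = 0.6783 g

0.678 g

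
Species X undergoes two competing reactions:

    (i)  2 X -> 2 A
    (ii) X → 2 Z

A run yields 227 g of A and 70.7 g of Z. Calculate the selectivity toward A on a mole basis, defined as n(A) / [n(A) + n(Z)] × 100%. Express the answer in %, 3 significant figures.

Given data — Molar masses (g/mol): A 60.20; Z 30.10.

n(A) = 227 / 60.20 = 3.771 mol
n(Z) = 70.7 / 30.10 = 2.349 mol
selectivity = 3.771/(3.771+2.349) × 100 = 61.62 %

61.6 %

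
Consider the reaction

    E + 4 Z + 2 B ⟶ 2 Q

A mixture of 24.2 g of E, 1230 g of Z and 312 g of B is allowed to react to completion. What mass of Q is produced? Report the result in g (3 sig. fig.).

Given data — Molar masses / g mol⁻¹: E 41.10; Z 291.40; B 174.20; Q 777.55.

n(E) = 24.20 / 41.10 = 0.5888 mol
n(Z) = 1230 / 291.40 = 4.221 mol
n(B) = 312.0 / 174.20 = 1.791 mol
n/ν for E = 0.5888/1 = 0.5888
n/ν for Z = 4.221/4 = 1.055
n/ν for B = 1.791/2 = 0.8955
Smallest n/ν is E → limiting reagent.
n(Q) = (2/1) × 0.5888 = 1.178 mol
mass = 1.178 × 777.55 = 916.0 g

916 g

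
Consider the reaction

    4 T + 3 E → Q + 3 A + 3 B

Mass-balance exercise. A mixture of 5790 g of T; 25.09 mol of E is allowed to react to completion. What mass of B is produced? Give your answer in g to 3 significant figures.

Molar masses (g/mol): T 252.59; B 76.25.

n(T) = 5790 / 252.59 = 22.92 mol
n(E) = 25.09 mol
n/ν for T = 22.92/4 = 5.730
n/ν for E = 25.09/3 = 8.363
Smallest n/ν is T → limiting reagent.
n(B) = (3/4) × 22.92 = 17.19 mol
mass = 17.19 × 76.25 = 1311 g

1310 g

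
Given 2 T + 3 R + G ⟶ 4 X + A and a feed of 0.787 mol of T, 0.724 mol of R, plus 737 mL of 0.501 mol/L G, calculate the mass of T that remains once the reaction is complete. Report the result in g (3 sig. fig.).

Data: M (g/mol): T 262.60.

79.9 g

n(T) = 0.7870 mol
n(R) = 0.7240 mol
n(G) = 0.501 × 737.0/1000 = 0.3692 mol
n/ν → T: 0.3935, R: 0.2413, G: 0.3692; R is limiting.
T consumed = (2/3) × 0.7240 = 0.4827 mol
T remaining = 0.7870 − 0.4827 = 0.3043 mol
mass = 0.3043 × 262.60 = 79.91 g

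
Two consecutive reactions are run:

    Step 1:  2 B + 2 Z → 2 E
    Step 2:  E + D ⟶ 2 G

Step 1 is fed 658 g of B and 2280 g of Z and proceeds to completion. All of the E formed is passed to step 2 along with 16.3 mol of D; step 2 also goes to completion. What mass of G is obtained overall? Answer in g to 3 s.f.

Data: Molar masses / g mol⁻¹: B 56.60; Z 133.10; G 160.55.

3730 g

Step 1:
n(B) = 658.0 / 56.60 = 11.63 mol
n(Z) = 2280 / 133.10 = 17.13 mol
n/ν for B = 11.63/2 = 5.815
n/ν for Z = 17.13/2 = 8.565
Smallest n/ν is B → limiting reagent.
n(E) produced = (2/2) × 11.63 = 11.63 mol
Step 2:
n(E) available = 11.63 mol
n(D) = 16.30 mol
n/ν for E = 11.63/1 = 11.63
n/ν for D = 16.30/1 = 16.30
Smallest n/ν is E → limiting reagent.
n(G) = (2/1) × 11.63 = 23.26 mol
mass = 23.26 × 160.55 = 3734 g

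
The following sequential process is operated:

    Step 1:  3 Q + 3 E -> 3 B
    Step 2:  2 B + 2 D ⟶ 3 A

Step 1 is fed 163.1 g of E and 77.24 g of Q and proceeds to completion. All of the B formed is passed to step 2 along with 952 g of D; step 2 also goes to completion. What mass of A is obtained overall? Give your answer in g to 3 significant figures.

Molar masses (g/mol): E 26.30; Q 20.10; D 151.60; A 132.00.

Step 1:
n(E) = 163.1 / 26.30 = 6.202 mol
n(Q) = 77.24 / 20.10 = 3.843 mol
n/ν for E = 6.202/3 = 2.067
n/ν for Q = 3.843/3 = 1.281
Smallest n/ν is Q → limiting reagent.
n(B) produced = (3/3) × 3.843 = 3.843 mol
Step 2:
n(B) available = 3.843 mol
n(D) = 952.0 / 151.60 = 6.280 mol
n/ν for B = 3.843/2 = 1.922
n/ν for D = 6.280/2 = 3.140
Smallest n/ν is B → limiting reagent.
n(A) = (3/2) × 3.843 = 5.765 mol
mass = 5.765 × 132.00 = 761.0 g

761 g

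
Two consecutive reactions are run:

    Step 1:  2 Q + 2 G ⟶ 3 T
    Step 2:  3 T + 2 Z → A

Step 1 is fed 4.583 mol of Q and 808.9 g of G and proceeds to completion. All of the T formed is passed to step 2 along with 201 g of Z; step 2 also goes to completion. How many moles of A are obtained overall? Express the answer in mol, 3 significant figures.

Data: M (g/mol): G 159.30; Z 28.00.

Step 1:
n(Q) = 4.583 mol
n(G) = 808.9 / 159.30 = 5.078 mol
n/ν for Q = 4.583/2 = 2.292
n/ν for G = 5.078/2 = 2.539
Smallest n/ν is Q → limiting reagent.
n(T) produced = (3/2) × 4.583 = 6.875 mol
Step 2:
n(T) available = 6.875 mol
n(Z) = 201.0 / 28.00 = 7.179 mol
n/ν for T = 6.875/3 = 2.292
n/ν for Z = 7.179/2 = 3.590
Smallest n/ν is T → limiting reagent.
n(A) = (1/3) × 6.875 = 2.292 mol

2.29 mol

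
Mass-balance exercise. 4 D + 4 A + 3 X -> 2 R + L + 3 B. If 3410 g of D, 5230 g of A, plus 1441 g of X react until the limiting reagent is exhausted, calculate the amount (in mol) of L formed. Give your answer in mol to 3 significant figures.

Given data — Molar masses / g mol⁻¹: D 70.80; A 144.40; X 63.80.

7.53 mol

n(D) = 3410 / 70.80 = 48.16 mol
n(A) = 5230 / 144.40 = 36.22 mol
n(X) = 1441 / 63.80 = 22.59 mol
n/ν for D = 48.16/4 = 12.04
n/ν for A = 36.22/4 = 9.055
n/ν for X = 22.59/3 = 7.530
Smallest n/ν is X → limiting reagent.
n(L) = (1/3) × 22.59 = 7.530 mol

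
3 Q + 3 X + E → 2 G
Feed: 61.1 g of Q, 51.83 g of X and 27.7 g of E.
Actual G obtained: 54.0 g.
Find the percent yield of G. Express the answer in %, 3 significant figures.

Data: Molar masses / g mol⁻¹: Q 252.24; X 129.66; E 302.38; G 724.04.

46.2 %

n(Q) = 61.10 / 252.24 = 0.2422 mol
n(X) = 51.83 / 129.66 = 0.3997 mol
n(E) = 27.70 / 302.38 = 0.09161 mol
n/ν for Q = 0.2422/3 = 0.08073
n/ν for X = 0.3997/3 = 0.1332
n/ν for E = 0.09161/1 = 0.09161
Smallest n/ν is Q → limiting reagent.
theoretical n(G) = (2/3) × 0.2422 = 0.1615 mol → 116.9 g
% yield = 54.0 / 116.9 × 100 = 46.19 %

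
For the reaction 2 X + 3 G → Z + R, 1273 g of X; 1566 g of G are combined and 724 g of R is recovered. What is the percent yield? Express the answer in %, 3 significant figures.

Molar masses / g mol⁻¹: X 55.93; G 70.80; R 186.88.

52.5 %

n(X) = 1273 / 55.93 = 22.76 mol
n(G) = 1566 / 70.80 = 22.12 mol
n/ν for X = 22.76/2 = 11.38
n/ν for G = 22.12/3 = 7.373
Smallest n/ν is G → limiting reagent.
theoretical n(R) = (1/3) × 22.12 = 7.373 mol → 1378 g
% yield = 724 / 1378 × 100 = 52.54 %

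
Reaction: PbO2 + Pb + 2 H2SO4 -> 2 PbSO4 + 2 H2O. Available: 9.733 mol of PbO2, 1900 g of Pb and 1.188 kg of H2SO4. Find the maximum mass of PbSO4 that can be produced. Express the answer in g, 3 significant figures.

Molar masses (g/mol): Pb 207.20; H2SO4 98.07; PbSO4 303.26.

n(PbO2) = 9.733 mol
n(Pb) = 1900 / 207.20 = 9.170 mol
n(H2SO4) = 1.188×1000 / 98.07 = 12.11 mol
n/ν for PbO2 = 9.733/1 = 9.733
n/ν for Pb = 9.170/1 = 9.170
n/ν for H2SO4 = 12.11/2 = 6.055
Smallest n/ν is H2SO4 → limiting reagent.
n(PbSO4) = (2/2) × 12.11 = 12.11 mol
mass = 12.11 × 303.26 = 3672 g

3670 g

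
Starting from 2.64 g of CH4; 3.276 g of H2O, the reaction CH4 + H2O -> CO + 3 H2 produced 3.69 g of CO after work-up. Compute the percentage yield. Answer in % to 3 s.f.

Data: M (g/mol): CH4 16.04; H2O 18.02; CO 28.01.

n(CH4) = 2.640 / 16.04 = 0.1646 mol
n(H2O) = 3.276 / 18.02 = 0.1818 mol
n/ν → CH4: 0.1646, H2O: 0.1818; CH4 is limiting.
theoretical n(CO) = (1/1) × 0.1646 = 0.1646 mol → 4.610 g
% yield = 3.69 / 4.610 × 100 = 80.04 %

80.0 %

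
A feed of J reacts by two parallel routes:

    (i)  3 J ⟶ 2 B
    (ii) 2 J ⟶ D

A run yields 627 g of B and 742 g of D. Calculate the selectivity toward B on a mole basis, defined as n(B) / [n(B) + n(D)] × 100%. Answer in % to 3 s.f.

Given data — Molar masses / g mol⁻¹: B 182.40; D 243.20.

n(B) = 627 / 182.40 = 3.438 mol
n(D) = 742 / 243.20 = 3.051 mol
selectivity = 3.438/(3.438+3.051) × 100 = 52.98 %

53.0 %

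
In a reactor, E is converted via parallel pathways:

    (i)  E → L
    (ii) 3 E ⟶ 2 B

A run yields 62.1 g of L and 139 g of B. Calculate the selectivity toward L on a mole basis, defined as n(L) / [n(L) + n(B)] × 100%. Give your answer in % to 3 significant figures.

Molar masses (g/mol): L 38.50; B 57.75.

40.1 %

n(L) = 62.1 / 38.50 = 1.613 mol
n(B) = 139 / 57.75 = 2.407 mol
selectivity = 1.613/(1.613+2.407) × 100 = 40.12 %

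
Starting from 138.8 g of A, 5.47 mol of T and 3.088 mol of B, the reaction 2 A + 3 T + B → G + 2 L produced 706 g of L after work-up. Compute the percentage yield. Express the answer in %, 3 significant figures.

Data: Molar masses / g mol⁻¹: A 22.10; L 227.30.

85.2 %

n(A) = 138.8 / 22.10 = 6.281 mol
n(T) = 5.470 mol
n(B) = 3.088 mol
n/ν → A: 3.141, T: 1.823, B: 3.088; T is limiting.
theoretical n(L) = (2/3) × 5.470 = 3.647 mol → 829.0 g
% yield = 706 / 829.0 × 100 = 85.16 %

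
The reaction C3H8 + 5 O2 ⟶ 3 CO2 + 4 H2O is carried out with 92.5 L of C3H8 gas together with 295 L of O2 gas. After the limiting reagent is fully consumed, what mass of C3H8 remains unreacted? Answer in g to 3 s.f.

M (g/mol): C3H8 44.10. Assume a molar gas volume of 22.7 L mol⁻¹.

n(C3H8) = 92.50 / 22.7 = 4.075 mol
n(O2) = 295.0 / 22.7 = 13.00 mol
n/ν for C3H8 = 4.075/1 = 4.075
n/ν for O2 = 13.00/5 = 2.600
Smallest n/ν is O2 → limiting reagent.
C3H8 consumed = (1/5) × 13.00 = 2.600 mol
C3H8 remaining = 4.075 − 2.600 = 1.475 mol
mass = 1.475 × 44.10 = 65.05 g

65.1 g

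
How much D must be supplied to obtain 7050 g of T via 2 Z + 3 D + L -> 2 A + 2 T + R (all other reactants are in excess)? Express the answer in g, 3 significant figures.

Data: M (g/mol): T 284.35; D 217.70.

n(T) = 7050 / 284.35 = 24.79 mol
n(D) = (3/2) × 24.79 = 37.19 mol
mass = 37.19 × 217.70 = 8096 g

8100 g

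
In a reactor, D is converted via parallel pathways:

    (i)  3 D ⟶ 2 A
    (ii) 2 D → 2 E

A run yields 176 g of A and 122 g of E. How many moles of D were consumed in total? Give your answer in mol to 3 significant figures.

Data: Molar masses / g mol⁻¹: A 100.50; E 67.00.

n(A) = 176 / 100.50 = 1.751 mol
n(E) = 122 / 67.00 = 1.821 mol
n(D) via (i) = (3/2)×1.751 = 2.627 mol
n(D) via (ii) = (2/2)×1.821 = 1.821 mol
total n(D) = 2.627 + 1.821 = 4.448 mol

4.45 mol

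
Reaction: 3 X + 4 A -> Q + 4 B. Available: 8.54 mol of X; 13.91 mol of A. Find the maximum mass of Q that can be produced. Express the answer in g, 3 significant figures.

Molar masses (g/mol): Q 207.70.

591 g

n(X) = 8.540 mol
n(A) = 13.91 mol
n/ν for X = 8.540/3 = 2.847
n/ν for A = 13.91/4 = 3.478
Smallest n/ν is X → limiting reagent.
n(Q) = (1/3) × 8.540 = 2.847 mol
mass = 2.847 × 207.70 = 591.3 g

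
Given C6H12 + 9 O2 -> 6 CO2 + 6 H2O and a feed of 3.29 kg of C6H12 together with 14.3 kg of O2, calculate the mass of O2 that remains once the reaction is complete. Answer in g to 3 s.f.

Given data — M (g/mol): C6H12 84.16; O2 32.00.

n(C6H12) = 3.290×1000 / 84.16 = 39.09 mol
n(O2) = 14.30×1000 / 32.00 = 446.9 mol
n/ν for C6H12 = 39.09/1 = 39.09
n/ν for O2 = 446.9/9 = 49.66
Smallest n/ν is C6H12 → limiting reagent.
O2 consumed = (9/1) × 39.09 = 351.8 mol
O2 remaining = 446.9 − 351.8 = 95.10 mol
mass = 95.10 × 32.00 = 3043 g

3040 g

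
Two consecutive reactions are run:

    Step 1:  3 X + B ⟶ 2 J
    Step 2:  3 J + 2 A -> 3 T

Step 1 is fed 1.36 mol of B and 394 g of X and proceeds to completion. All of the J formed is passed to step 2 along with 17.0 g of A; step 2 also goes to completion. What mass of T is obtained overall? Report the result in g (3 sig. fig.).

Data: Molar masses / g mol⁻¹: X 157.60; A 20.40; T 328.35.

410 g

Step 1:
n(B) = 1.360 mol
n(X) = 394.0 / 157.60 = 2.500 mol
n/ν for B = 1.360/1 = 1.360
n/ν for X = 2.500/3 = 0.8333
Smallest n/ν is X → limiting reagent.
n(J) produced = (2/3) × 2.500 = 1.667 mol
Step 2:
n(J) available = 1.667 mol
n(A) = 17.00 / 20.40 = 0.8333 mol
n/ν for J = 1.667/3 = 0.5557
n/ν for A = 0.8333/2 = 0.4167
Smallest n/ν is A → limiting reagent.
n(T) = (3/2) × 0.8333 = 1.250 mol
mass = 1.250 × 328.35 = 410.4 g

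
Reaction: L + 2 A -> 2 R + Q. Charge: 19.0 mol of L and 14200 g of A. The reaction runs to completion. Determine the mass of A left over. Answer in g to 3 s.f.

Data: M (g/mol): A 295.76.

n(L) = 19.00 mol
n(A) = 14200 / 295.76 = 48.01 mol
n/ν for L = 19.00/1 = 19.00
n/ν for A = 48.01/2 = 24.01
Smallest n/ν is L → limiting reagent.
A consumed = (2/1) × 19.00 = 38.00 mol
A remaining = 48.01 − 38.00 = 10.01 mol
mass = 10.01 × 295.76 = 2961 g

2960 g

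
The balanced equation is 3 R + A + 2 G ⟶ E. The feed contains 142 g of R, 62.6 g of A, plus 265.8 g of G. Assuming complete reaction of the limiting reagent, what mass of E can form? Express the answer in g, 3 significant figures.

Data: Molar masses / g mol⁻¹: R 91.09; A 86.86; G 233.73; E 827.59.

430 g

n(R) = 142.0 / 91.09 = 1.559 mol
n(A) = 62.60 / 86.86 = 0.7207 mol
n(G) = 265.8 / 233.73 = 1.137 mol
n/ν for R = 1.559/3 = 0.5197
n/ν for A = 0.7207/1 = 0.7207
n/ν for G = 1.137/2 = 0.5685
Smallest n/ν is R → limiting reagent.
n(E) = (1/3) × 1.559 = 0.5197 mol
mass = 0.5197 × 827.59 = 430.1 g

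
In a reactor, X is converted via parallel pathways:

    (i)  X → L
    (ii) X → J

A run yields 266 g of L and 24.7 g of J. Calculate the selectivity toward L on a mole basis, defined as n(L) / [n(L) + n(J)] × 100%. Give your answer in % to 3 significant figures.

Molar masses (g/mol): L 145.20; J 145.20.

91.5 %

n(L) = 266 / 145.20 = 1.832 mol
n(J) = 24.7 / 145.20 = 0.1701 mol
selectivity = 1.832/(1.832+0.1701) × 100 = 91.50 %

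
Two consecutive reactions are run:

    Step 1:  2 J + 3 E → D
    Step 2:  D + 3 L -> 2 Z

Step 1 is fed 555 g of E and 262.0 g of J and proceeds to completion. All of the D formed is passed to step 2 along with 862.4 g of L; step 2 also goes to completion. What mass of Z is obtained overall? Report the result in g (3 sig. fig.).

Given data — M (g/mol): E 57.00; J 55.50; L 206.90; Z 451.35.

1250 g

Step 1:
n(E) = 555.0 / 57.00 = 9.737 mol
n(J) = 262.0 / 55.50 = 4.721 mol
n/ν for E = 9.737/3 = 3.246
n/ν for J = 4.721/2 = 2.361
Smallest n/ν is J → limiting reagent.
n(D) produced = (1/2) × 4.721 = 2.361 mol
Step 2:
n(D) available = 2.361 mol
n(L) = 862.4 / 206.90 = 4.168 mol
n/ν for D = 2.361/1 = 2.361
n/ν for L = 4.168/3 = 1.389
Smallest n/ν is L → limiting reagent.
n(Z) = (2/3) × 4.168 = 2.779 mol
mass = 2.779 × 451.35 = 1254 g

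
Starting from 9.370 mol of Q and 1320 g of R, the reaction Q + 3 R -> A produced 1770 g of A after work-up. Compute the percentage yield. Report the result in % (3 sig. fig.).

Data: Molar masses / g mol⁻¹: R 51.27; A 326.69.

63.1 %

n(Q) = 9.370 mol
n(R) = 1320 / 51.27 = 25.75 mol
n/ν for Q = 9.370/1 = 9.370
n/ν for R = 25.75/3 = 8.583
Smallest n/ν is R → limiting reagent.
theoretical n(A) = (1/3) × 25.75 = 8.583 mol → 2804 g
% yield = 1770 / 2804 × 100 = 63.12 %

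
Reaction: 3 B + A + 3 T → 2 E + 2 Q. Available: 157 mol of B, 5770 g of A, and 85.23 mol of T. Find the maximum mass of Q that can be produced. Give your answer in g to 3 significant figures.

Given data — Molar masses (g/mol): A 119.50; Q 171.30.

9730 g

n(B) = 157.0 mol
n(A) = 5770 / 119.50 = 48.28 mol
n(T) = 85.23 mol
n/ν → B: 52.33, A: 48.28, T: 28.41; T is limiting.
n(Q) = (2/3) × 85.23 = 56.82 mol
mass = 56.82 × 171.30 = 9733 g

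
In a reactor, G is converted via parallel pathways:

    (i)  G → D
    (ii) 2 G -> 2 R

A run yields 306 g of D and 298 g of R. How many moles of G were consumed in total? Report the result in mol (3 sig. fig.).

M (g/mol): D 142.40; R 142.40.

n(D) = 306 / 142.40 = 2.149 mol
n(R) = 298 / 142.40 = 2.093 mol
n(G) via (i) = (1/1)×2.149 = 2.149 mol
n(G) via (ii) = (2/2)×2.093 = 2.093 mol
total n(G) = 2.149 + 2.093 = 4.242 mol

4.24 mol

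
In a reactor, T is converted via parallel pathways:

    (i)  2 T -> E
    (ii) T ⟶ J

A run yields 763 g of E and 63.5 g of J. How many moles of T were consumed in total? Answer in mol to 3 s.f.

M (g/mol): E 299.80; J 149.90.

5.51 mol

n(E) = 763 / 299.80 = 2.545 mol
n(J) = 63.5 / 149.90 = 0.4236 mol
n(T) via (i) = (2/1)×2.545 = 5.090 mol
n(T) via (ii) = (1/1)×0.4236 = 0.4236 mol
total n(T) = 5.090 + 0.4236 = 5.514 mol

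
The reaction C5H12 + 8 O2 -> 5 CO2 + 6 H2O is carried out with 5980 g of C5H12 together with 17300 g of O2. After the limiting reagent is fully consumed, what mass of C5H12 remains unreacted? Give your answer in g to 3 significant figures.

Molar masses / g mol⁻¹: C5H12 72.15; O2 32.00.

1100 g

n(C5H12) = 5980 / 72.15 = 82.88 mol
n(O2) = 17300 / 32.00 = 540.6 mol
n/ν for C5H12 = 82.88/1 = 82.88
n/ν for O2 = 540.6/8 = 67.58
Smallest n/ν is O2 → limiting reagent.
C5H12 consumed = (1/8) × 540.6 = 67.58 mol
C5H12 remaining = 82.88 − 67.58 = 15.30 mol
mass = 15.30 × 72.15 = 1104 g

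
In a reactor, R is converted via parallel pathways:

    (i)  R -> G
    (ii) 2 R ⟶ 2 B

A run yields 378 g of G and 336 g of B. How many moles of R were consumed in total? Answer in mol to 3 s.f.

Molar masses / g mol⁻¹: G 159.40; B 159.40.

n(G) = 378 / 159.40 = 2.371 mol
n(B) = 336 / 159.40 = 2.108 mol
n(R) via (i) = (1/1)×2.371 = 2.371 mol
n(R) via (ii) = (2/2)×2.108 = 2.108 mol
total n(R) = 2.371 + 2.108 = 4.479 mol

4.48 mol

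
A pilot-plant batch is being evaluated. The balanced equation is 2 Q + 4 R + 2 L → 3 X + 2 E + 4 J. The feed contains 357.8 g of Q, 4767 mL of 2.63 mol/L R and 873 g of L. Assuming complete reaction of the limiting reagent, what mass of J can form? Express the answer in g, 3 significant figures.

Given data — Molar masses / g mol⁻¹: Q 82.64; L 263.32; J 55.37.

n(Q) = 357.8 / 82.64 = 4.330 mol
n(R) = 2.63 × 4767/1000 = 12.54 mol
n(L) = 873.0 / 263.32 = 3.315 mol
n/ν for Q = 4.330/2 = 2.165
n/ν for R = 12.54/4 = 3.135
n/ν for L = 3.315/2 = 1.658
Smallest n/ν is L → limiting reagent.
n(J) = (4/2) × 3.315 = 6.630 mol
mass = 6.630 × 55.37 = 367.1 g

367 g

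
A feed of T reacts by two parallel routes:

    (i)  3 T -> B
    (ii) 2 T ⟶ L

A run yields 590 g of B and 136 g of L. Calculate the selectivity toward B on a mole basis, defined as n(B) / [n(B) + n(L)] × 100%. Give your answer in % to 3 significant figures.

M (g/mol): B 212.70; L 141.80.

74.3 %

n(B) = 590 / 212.70 = 2.774 mol
n(L) = 136 / 141.80 = 0.9591 mol
selectivity = 2.774/(2.774+0.9591) × 100 = 74.31 %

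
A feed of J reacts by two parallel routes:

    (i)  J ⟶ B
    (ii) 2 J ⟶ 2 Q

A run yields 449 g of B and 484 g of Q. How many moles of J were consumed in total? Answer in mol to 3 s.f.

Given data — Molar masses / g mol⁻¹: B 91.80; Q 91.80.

n(B) = 449 / 91.80 = 4.891 mol
n(Q) = 484 / 91.80 = 5.272 mol
n(J) via (i) = (1/1)×4.891 = 4.891 mol
n(J) via (ii) = (2/2)×5.272 = 5.272 mol
total n(J) = 4.891 + 5.272 = 10.16 mol

10.2 mol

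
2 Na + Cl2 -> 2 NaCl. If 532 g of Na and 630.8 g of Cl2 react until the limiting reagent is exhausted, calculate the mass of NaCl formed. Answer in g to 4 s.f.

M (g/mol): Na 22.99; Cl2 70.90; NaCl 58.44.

1040 g

n(Na) = 532.0 / 22.99 = 23.14 mol
n(Cl2) = 630.8 / 70.90 = 8.897 mol
n/ν for Na = 23.14/2 = 11.57
n/ν for Cl2 = 8.897/1 = 8.897
Smallest n/ν is Cl2 → limiting reagent.
n(NaCl) = (2/1) × 8.897 = 17.79 mol
mass = 17.79 × 58.44 = 1040 g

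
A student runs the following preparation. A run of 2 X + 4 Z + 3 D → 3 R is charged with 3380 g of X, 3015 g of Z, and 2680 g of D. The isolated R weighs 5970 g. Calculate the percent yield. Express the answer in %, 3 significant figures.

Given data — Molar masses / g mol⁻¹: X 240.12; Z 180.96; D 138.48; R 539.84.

88.5 %

n(X) = 3380 / 240.12 = 14.08 mol
n(Z) = 3015 / 180.96 = 16.66 mol
n(D) = 2680 / 138.48 = 19.35 mol
n/ν → X: 7.040, Z: 4.165, D: 6.450; Z is limiting.
theoretical n(R) = (3/4) × 16.66 = 12.50 mol → 6748 g
% yield = 5970 / 6748 × 100 = 88.47 %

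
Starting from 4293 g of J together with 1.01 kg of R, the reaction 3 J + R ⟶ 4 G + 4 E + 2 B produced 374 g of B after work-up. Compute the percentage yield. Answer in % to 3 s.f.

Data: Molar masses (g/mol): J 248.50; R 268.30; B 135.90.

36.6 %

n(J) = 4293 / 248.50 = 17.28 mol
n(R) = 1.010×1000 / 268.30 = 3.764 mol
n/ν → J: 5.760, R: 3.764; R is limiting.
theoretical n(B) = (2/1) × 3.764 = 7.528 mol → 1023 g
% yield = 374 / 1023 × 100 = 36.56 %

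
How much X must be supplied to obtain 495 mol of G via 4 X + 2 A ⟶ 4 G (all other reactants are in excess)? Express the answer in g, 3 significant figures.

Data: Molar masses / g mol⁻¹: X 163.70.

81000 g

n(G) = 495.0 mol
n(X) = (4/4) × 495.0 = 495.0 mol
mass = 495.0 × 163.70 = 81030 g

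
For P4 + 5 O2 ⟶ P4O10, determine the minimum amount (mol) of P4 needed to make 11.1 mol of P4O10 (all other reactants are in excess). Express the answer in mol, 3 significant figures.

n(P4O10) = 11.10 mol
n(P4) = (1/1) × 11.10 = 11.10 mol

11.1 mol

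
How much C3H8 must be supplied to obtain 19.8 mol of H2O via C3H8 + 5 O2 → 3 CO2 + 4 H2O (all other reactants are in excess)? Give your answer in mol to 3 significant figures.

n(H2O) = 19.80 mol
n(C3H8) = (1/4) × 19.80 = 4.950 mol

4.95 mol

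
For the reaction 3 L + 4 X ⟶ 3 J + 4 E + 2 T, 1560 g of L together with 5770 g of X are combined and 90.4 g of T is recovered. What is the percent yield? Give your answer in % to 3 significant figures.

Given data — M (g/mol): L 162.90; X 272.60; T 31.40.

n(L) = 1560 / 162.90 = 9.576 mol
n(X) = 5770 / 272.60 = 21.17 mol
n/ν for L = 9.576/3 = 3.192
n/ν for X = 21.17/4 = 5.293
Smallest n/ν is L → limiting reagent.
theoretical n(T) = (2/3) × 9.576 = 6.384 mol → 200.5 g
% yield = 90.4 / 200.5 × 100 = 45.09 %

45.1 %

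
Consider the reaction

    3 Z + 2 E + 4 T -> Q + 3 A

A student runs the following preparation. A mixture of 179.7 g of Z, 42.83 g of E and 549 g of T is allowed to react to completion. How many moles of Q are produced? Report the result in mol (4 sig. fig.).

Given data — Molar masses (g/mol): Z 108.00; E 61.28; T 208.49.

0.3495 mol

n(Z) = 179.7 / 108.00 = 1.664 mol
n(E) = 42.83 / 61.28 = 0.6989 mol
n(T) = 549.0 / 208.49 = 2.633 mol
n/ν for Z = 1.664/3 = 0.5547
n/ν for E = 0.6989/2 = 0.3495
n/ν for T = 2.633/4 = 0.6583
Smallest n/ν is E → limiting reagent.
n(Q) = (1/2) × 0.6989 = 0.3495 mol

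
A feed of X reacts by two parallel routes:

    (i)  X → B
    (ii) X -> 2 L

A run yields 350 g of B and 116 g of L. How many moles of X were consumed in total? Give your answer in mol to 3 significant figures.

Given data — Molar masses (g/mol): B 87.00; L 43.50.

n(B) = 350 / 87.00 = 4.023 mol
n(L) = 116 / 43.50 = 2.667 mol
n(X) via (i) = (1/1)×4.023 = 4.023 mol
n(X) via (ii) = (1/2)×2.667 = 1.334 mol
total n(X) = 4.023 + 1.334 = 5.357 mol

5.36 mol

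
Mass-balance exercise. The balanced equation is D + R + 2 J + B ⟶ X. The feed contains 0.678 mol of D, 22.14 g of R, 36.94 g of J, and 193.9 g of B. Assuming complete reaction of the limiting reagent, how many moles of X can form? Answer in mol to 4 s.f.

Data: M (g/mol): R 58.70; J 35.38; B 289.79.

0.3772 mol

n(D) = 0.6780 mol
n(R) = 22.14 / 58.70 = 0.3772 mol
n(J) = 36.94 / 35.38 = 1.044 mol
n(B) = 193.9 / 289.79 = 0.6691 mol
n/ν for D = 0.6780/1 = 0.6780
n/ν for R = 0.3772/1 = 0.3772
n/ν for J = 1.044/2 = 0.5220
n/ν for B = 0.6691/1 = 0.6691
Smallest n/ν is R → limiting reagent.
n(X) = (1/1) × 0.3772 = 0.3772 mol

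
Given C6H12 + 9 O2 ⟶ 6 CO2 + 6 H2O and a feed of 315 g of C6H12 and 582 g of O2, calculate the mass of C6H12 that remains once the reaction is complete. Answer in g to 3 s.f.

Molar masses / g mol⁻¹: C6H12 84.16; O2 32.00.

n(C6H12) = 315.0 / 84.16 = 3.743 mol
n(O2) = 582.0 / 32.00 = 18.19 mol
n/ν for C6H12 = 3.743/1 = 3.743
n/ν for O2 = 18.19/9 = 2.021
Smallest n/ν is O2 → limiting reagent.
C6H12 consumed = (1/9) × 18.19 = 2.021 mol
C6H12 remaining = 3.743 − 2.021 = 1.722 mol
mass = 1.722 × 84.16 = 144.9 g

145 g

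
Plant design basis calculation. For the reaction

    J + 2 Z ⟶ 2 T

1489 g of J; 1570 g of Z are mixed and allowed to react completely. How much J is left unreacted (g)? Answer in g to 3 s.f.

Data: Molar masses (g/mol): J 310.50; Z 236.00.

456 g

n(J) = 1489 / 310.50 = 4.795 mol
n(Z) = 1570 / 236.00 = 6.653 mol
n/ν for J = 4.795/1 = 4.795
n/ν for Z = 6.653/2 = 3.327
Smallest n/ν is Z → limiting reagent.
J consumed = (1/2) × 6.653 = 3.327 mol
J remaining = 4.795 − 3.327 = 1.468 mol
mass = 1.468 × 310.50 = 455.8 g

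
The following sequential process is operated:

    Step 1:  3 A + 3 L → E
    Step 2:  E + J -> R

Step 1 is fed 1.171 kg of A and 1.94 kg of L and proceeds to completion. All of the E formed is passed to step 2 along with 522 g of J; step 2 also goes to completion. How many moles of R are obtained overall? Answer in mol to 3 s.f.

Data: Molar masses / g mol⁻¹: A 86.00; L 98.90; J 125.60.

Step 1:
n(A) = 1.171×1000 / 86.00 = 13.62 mol
n(L) = 1.940×1000 / 98.90 = 19.62 mol
n/ν for A = 13.62/3 = 4.540
n/ν for L = 19.62/3 = 6.540
Smallest n/ν is A → limiting reagent.
n(E) produced = (1/3) × 13.62 = 4.540 mol
Step 2:
n(E) available = 4.540 mol
n(J) = 522.0 / 125.60 = 4.156 mol
n/ν for E = 4.540/1 = 4.540
n/ν for J = 4.156/1 = 4.156
Smallest n/ν is J → limiting reagent.
n(R) = (1/1) × 4.156 = 4.156 mol

4.16 mol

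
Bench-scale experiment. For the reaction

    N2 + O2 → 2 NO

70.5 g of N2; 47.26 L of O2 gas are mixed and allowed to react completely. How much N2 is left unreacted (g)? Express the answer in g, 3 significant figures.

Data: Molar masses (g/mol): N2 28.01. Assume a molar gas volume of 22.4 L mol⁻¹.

n(N2) = 70.50 / 28.01 = 2.517 mol
n(O2) = 47.26 / 22.4 = 2.110 mol
n/ν for N2 = 2.517/1 = 2.517
n/ν for O2 = 2.110/1 = 2.110
Smallest n/ν is O2 → limiting reagent.
N2 consumed = (1/1) × 2.110 = 2.110 mol
N2 remaining = 2.517 − 2.110 = 0.4070 mol
mass = 0.4070 × 28.01 = 11.40 g

11.4 g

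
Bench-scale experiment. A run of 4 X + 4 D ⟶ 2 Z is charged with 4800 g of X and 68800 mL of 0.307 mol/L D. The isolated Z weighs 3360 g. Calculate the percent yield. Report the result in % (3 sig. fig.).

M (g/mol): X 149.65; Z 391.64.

n(X) = 4800 / 149.65 = 32.07 mol
n(D) = 0.307 × 68800/1000 = 21.12 mol
n/ν → X: 8.018, D: 5.280; D is limiting.
theoretical n(Z) = (2/4) × 21.12 = 10.56 mol → 4136 g
% yield = 3360 / 4136 × 100 = 81.24 %

81.2 %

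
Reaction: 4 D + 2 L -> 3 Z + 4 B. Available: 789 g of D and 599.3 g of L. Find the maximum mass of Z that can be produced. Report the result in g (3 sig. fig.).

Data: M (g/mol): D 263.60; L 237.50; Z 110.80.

n(D) = 789.0 / 263.60 = 2.993 mol
n(L) = 599.3 / 237.50 = 2.523 mol
n/ν for D = 2.993/4 = 0.7483
n/ν for L = 2.523/2 = 1.262
Smallest n/ν is D → limiting reagent.
n(Z) = (3/4) × 2.993 = 2.245 mol
mass = 2.245 × 110.80 = 248.7 g

249 g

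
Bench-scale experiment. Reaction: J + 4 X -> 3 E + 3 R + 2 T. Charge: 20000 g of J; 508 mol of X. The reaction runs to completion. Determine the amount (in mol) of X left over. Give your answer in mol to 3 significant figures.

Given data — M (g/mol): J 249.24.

187 mol

n(J) = 20000 / 249.24 = 80.24 mol
n(X) = 508.0 mol
n/ν for J = 80.24/1 = 80.24
n/ν for X = 508.0/4 = 127.0
Smallest n/ν is J → limiting reagent.
X consumed = (4/1) × 80.24 = 321.0 mol
X remaining = 508.0 − 321.0 = 187.0 mol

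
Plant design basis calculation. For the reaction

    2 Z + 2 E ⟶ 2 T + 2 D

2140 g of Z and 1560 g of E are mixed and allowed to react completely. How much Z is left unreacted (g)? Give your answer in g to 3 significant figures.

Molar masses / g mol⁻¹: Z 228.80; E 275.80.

846 g

n(Z) = 2140 / 228.80 = 9.353 mol
n(E) = 1560 / 275.80 = 5.656 mol
n/ν → Z: 4.677, E: 2.828; E is limiting.
Z consumed = (2/2) × 5.656 = 5.656 mol
Z remaining = 9.353 − 5.656 = 3.697 mol
mass = 3.697 × 228.80 = 845.9 g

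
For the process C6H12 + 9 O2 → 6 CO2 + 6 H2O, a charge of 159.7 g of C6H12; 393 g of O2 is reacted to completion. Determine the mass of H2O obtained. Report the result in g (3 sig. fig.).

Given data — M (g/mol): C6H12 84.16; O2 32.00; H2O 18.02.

n(C6H12) = 159.7 / 84.16 = 1.898 mol
n(O2) = 393.0 / 32.00 = 12.28 mol
n/ν for C6H12 = 1.898/1 = 1.898
n/ν for O2 = 12.28/9 = 1.364
Smallest n/ν is O2 → limiting reagent.
n(H2O) = (6/9) × 12.28 = 8.187 mol
mass = 8.187 × 18.02 = 147.5 g

148 g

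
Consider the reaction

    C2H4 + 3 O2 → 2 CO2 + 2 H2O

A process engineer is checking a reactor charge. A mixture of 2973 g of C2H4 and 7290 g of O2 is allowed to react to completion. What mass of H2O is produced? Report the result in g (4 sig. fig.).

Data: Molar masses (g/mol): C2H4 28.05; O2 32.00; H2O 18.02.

n(C2H4) = 2973 / 28.05 = 106.0 mol
n(O2) = 7290 / 32.00 = 227.8 mol
n/ν → C2H4: 106.0, O2: 75.93; O2 is limiting.
n(H2O) = (2/3) × 227.8 = 151.9 mol
mass = 151.9 × 18.02 = 2737 g

2737 g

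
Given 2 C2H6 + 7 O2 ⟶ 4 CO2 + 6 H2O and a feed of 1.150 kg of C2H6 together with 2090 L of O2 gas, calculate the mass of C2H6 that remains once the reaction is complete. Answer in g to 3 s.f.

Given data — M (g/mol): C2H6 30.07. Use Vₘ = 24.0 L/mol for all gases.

402 g

n(C2H6) = 1.150×1000 / 30.07 = 38.24 mol
n(O2) = 2090 / 24.0 = 87.08 mol
n/ν → C2H6: 19.12, O2: 12.44; O2 is limiting.
C2H6 consumed = (2/7) × 87.08 = 24.88 mol
C2H6 remaining = 38.24 − 24.88 = 13.36 mol
mass = 13.36 × 30.07 = 401.7 g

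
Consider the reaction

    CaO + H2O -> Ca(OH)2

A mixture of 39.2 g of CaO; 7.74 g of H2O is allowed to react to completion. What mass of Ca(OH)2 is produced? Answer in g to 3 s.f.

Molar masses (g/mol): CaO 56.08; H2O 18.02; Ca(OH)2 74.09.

31.8 g

n(CaO) = 39.20 / 56.08 = 0.6990 mol
n(H2O) = 7.740 / 18.02 = 0.4295 mol
n/ν for CaO = 0.6990/1 = 0.6990
n/ν for H2O = 0.4295/1 = 0.4295
Smallest n/ν is H2O → limiting reagent.
n(Ca(OH)2) = (1/1) × 0.4295 = 0.4295 mol
mass = 0.4295 × 74.09 = 31.82 g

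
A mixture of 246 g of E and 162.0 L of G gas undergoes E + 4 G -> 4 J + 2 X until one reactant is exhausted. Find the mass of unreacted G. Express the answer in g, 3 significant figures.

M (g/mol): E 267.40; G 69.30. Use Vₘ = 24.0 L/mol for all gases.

213 g

n(E) = 246.0 / 267.40 = 0.9200 mol
n(G) = 162.0 / 24.0 = 6.750 mol
n/ν for E = 0.9200/1 = 0.9200
n/ν for G = 6.750/4 = 1.688
Smallest n/ν is E → limiting reagent.
G consumed = (4/1) × 0.9200 = 3.680 mol
G remaining = 6.750 − 3.680 = 3.070 mol
mass = 3.070 × 69.30 = 212.8 g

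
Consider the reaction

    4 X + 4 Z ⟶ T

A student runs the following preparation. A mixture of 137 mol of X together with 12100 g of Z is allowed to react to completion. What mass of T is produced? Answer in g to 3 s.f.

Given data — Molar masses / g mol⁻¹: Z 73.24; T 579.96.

n(X) = 137.0 mol
n(Z) = 12100 / 73.24 = 165.2 mol
n/ν for X = 137.0/4 = 34.25
n/ν for Z = 165.2/4 = 41.30
Smallest n/ν is X → limiting reagent.
n(T) = (1/4) × 137.0 = 34.25 mol
mass = 34.25 × 579.96 = 19860 g

19900 g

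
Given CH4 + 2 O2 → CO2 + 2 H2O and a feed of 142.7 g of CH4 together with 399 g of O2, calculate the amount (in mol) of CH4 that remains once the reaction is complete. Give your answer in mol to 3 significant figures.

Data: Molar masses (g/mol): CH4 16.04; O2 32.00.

n(CH4) = 142.7 / 16.04 = 8.897 mol
n(O2) = 399.0 / 32.00 = 12.47 mol
n/ν for CH4 = 8.897/1 = 8.897
n/ν for O2 = 12.47/2 = 6.235
Smallest n/ν is O2 → limiting reagent.
CH4 consumed = (1/2) × 12.47 = 6.235 mol
CH4 remaining = 8.897 − 6.235 = 2.662 mol

2.66 mol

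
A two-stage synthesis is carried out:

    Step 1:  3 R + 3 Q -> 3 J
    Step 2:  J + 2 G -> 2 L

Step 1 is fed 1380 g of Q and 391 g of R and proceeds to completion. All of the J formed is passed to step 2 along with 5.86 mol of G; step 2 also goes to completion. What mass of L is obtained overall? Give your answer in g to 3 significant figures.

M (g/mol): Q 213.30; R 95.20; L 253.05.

1480 g

Step 1:
n(Q) = 1380 / 213.30 = 6.470 mol
n(R) = 391.0 / 95.20 = 4.107 mol
n/ν for Q = 6.470/3 = 2.157
n/ν for R = 4.107/3 = 1.369
Smallest n/ν is R → limiting reagent.
n(J) produced = (3/3) × 4.107 = 4.107 mol
Step 2:
n(J) available = 4.107 mol
n(G) = 5.860 mol
n/ν for J = 4.107/1 = 4.107
n/ν for G = 5.860/2 = 2.930
Smallest n/ν is G → limiting reagent.
n(L) = (2/2) × 5.860 = 5.860 mol
mass = 5.860 × 253.05 = 1483 g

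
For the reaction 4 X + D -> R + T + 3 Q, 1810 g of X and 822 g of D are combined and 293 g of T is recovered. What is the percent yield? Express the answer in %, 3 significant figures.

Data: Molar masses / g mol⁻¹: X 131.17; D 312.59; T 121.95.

91.4 %

n(X) = 1810 / 131.17 = 13.80 mol
n(D) = 822.0 / 312.59 = 2.630 mol
n/ν → X: 3.450, D: 2.630; D is limiting.
theoretical n(T) = (1/1) × 2.630 = 2.630 mol → 320.7 g
% yield = 293 / 320.7 × 100 = 91.36 %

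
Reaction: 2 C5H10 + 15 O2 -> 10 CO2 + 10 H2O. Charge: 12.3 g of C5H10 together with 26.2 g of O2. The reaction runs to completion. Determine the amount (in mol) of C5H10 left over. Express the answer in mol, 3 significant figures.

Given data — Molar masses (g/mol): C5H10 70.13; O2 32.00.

0.0662 mol

n(C5H10) = 12.30 / 70.13 = 0.1754 mol
n(O2) = 26.20 / 32.00 = 0.8188 mol
n/ν for C5H10 = 0.1754/2 = 0.08770
n/ν for O2 = 0.8188/15 = 0.05459
Smallest n/ν is O2 → limiting reagent.
C5H10 consumed = (2/15) × 0.8188 = 0.1092 mol
C5H10 remaining = 0.1754 − 0.1092 = 0.06620 mol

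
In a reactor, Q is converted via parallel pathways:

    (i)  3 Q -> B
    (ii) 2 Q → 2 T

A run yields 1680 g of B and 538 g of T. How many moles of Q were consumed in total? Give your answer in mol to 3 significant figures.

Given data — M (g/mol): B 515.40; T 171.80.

12.9 mol

n(B) = 1680 / 515.40 = 3.260 mol
n(T) = 538 / 171.80 = 3.132 mol
n(Q) via (i) = (3/1)×3.260 = 9.780 mol
n(Q) via (ii) = (2/2)×3.132 = 3.132 mol
total n(Q) = 9.780 + 3.132 = 12.91 mol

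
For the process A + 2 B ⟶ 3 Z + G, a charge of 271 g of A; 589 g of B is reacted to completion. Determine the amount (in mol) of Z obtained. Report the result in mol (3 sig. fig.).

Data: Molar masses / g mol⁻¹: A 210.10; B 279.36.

n(A) = 271.0 / 210.10 = 1.290 mol
n(B) = 589.0 / 279.36 = 2.108 mol
n/ν for A = 1.290/1 = 1.290
n/ν for B = 2.108/2 = 1.054
Smallest n/ν is B → limiting reagent.
n(Z) = (3/2) × 2.108 = 3.162 mol

3.16 mol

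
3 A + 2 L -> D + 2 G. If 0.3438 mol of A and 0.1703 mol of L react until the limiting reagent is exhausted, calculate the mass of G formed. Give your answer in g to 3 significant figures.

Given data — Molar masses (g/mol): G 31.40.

n(A) = 0.3438 mol
n(L) = 0.1703 mol
n/ν for A = 0.3438/3 = 0.1146
n/ν for L = 0.1703/2 = 0.08515
Smallest n/ν is L → limiting reagent.
n(G) = (2/2) × 0.1703 = 0.1703 mol
mass = 0.1703 × 31.40 = 5.347 g

5.35 g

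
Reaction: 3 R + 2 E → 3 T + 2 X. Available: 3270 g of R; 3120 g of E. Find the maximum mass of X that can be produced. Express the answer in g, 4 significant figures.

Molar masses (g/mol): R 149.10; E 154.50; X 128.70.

n(R) = 3270 / 149.10 = 21.93 mol
n(E) = 3120 / 154.50 = 20.19 mol
n/ν for R = 21.93/3 = 7.310
n/ν for E = 20.19/2 = 10.10
Smallest n/ν is R → limiting reagent.
n(X) = (2/3) × 21.93 = 14.62 mol
mass = 14.62 × 128.70 = 1882 g

1882 g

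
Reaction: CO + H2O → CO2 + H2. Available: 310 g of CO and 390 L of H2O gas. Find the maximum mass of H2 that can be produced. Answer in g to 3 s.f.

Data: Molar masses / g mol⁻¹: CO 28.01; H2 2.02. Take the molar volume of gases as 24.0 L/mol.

22.4 g

n(CO) = 310.0 / 28.01 = 11.07 mol
n(H2O) = 390.0 / 24.0 = 16.25 mol
n/ν for CO = 11.07/1 = 11.07
n/ν for H2O = 16.25/1 = 16.25
Smallest n/ν is CO → limiting reagent.
n(H2) = (1/1) × 11.07 = 11.07 mol
mass = 11.07 × 2.02 = 22.36 g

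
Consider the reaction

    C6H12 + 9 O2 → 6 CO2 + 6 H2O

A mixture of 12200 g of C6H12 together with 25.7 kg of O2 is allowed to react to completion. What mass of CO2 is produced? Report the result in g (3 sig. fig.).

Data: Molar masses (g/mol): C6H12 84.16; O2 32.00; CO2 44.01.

23600 g

n(C6H12) = 12200 / 84.16 = 145.0 mol
n(O2) = 25.70×1000 / 32.00 = 803.1 mol
n/ν for C6H12 = 145.0/1 = 145.0
n/ν for O2 = 803.1/9 = 89.23
Smallest n/ν is O2 → limiting reagent.
n(CO2) = (6/9) × 803.1 = 535.4 mol
mass = 535.4 × 44.01 = 23560 g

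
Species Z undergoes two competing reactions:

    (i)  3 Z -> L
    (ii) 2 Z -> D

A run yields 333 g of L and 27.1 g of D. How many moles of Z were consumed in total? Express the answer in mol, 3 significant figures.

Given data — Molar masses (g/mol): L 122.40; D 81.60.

8.83 mol

n(L) = 333 / 122.40 = 2.721 mol
n(D) = 27.1 / 81.60 = 0.3321 mol
n(Z) via (i) = (3/1)×2.721 = 8.163 mol
n(Z) via (ii) = (2/1)×0.3321 = 0.6642 mol
total n(Z) = 8.163 + 0.6642 = 8.827 mol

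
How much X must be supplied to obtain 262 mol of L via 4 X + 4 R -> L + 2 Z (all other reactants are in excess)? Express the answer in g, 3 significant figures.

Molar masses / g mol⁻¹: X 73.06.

n(L) = 262.0 mol
n(X) = (4/1) × 262.0 = 1048 mol
mass = 1048 × 73.06 = 76570 g

76600 g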